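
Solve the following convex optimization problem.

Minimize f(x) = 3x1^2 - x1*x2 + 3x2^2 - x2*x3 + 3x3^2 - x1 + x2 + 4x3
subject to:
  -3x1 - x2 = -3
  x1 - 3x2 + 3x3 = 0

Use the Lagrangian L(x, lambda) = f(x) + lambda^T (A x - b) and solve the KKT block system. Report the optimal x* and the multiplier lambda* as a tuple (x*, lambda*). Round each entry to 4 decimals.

Form the Lagrangian:
  L(x, lambda) = (1/2) x^T Q x + c^T x + lambda^T (A x - b)
Stationarity (grad_x L = 0): Q x + c + A^T lambda = 0.
Primal feasibility: A x = b.

This gives the KKT block system:
  [ Q   A^T ] [ x     ]   [-c ]
  [ A    0  ] [ lambda ] = [ b ]

Solving the linear system:
  x*      = (1.0237, -0.071, -0.4122)
  lambda* = (1.5602, -0.5325)
  f(x*)   = 0.9684

x* = (1.0237, -0.071, -0.4122), lambda* = (1.5602, -0.5325)


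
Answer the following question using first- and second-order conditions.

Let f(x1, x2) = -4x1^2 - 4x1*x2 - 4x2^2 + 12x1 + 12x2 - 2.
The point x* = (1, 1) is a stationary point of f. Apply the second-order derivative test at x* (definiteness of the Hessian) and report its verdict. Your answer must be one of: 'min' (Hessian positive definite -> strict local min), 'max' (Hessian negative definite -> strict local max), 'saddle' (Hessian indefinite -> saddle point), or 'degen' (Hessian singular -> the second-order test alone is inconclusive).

Compute the Hessian H = grad^2 f:
  H = [[-8, -4], [-4, -8]]
Verify stationarity: grad f(x*) = H x* + g = (0, 0).
Eigenvalues of H: -12, -4.
Both eigenvalues < 0, so H is negative definite -> x* is a strict local max.

max


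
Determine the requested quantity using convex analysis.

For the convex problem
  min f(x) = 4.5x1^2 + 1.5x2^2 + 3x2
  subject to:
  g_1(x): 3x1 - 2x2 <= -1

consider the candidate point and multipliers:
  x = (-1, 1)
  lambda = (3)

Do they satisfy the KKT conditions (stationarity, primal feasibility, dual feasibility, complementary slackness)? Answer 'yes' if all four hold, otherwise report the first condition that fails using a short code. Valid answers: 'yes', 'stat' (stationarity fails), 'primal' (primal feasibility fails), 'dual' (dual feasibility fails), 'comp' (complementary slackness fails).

Gradient of f: grad f(x) = Q x + c = (-9, 6)
Constraint values g_i(x) = a_i^T x - b_i:
  g_1((-1, 1)) = -4
Stationarity residual: grad f(x) + sum_i lambda_i a_i = (0, 0)
  -> stationarity OK
Primal feasibility (all g_i <= 0): OK
Dual feasibility (all lambda_i >= 0): OK
Complementary slackness (lambda_i * g_i(x) = 0 for all i): FAILS

Verdict: the first failing condition is complementary_slackness -> comp.

comp


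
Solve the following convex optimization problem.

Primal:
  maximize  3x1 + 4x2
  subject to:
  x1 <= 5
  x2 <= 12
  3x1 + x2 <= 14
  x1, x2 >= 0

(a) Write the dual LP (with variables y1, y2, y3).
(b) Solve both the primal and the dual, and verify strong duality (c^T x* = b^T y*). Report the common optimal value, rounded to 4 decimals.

The standard primal-dual pair for 'max c^T x s.t. A x <= b, x >= 0' is:
  Dual:  min b^T y  s.t.  A^T y >= c,  y >= 0.

So the dual LP is:
  minimize  5y1 + 12y2 + 14y3
  subject to:
    y1 + 3y3 >= 3
    y2 + y3 >= 4
    y1, y2, y3 >= 0

Solving the primal: x* = (0.6667, 12).
  primal value c^T x* = 50.
Solving the dual: y* = (0, 3, 1).
  dual value b^T y* = 50.
Strong duality: c^T x* = b^T y*. Confirmed.

50


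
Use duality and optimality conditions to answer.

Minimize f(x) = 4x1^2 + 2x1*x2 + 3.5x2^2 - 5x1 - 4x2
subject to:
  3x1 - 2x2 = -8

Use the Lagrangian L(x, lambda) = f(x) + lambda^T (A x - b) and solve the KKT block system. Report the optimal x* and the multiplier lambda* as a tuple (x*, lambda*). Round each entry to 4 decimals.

Form the Lagrangian:
  L(x, lambda) = (1/2) x^T Q x + c^T x + lambda^T (A x - b)
Stationarity (grad_x L = 0): Q x + c + A^T lambda = 0.
Primal feasibility: A x = b.

This gives the KKT block system:
  [ Q   A^T ] [ x     ]   [-c ]
  [ A    0  ] [ lambda ] = [ b ]

Solving the linear system:
  x*      = (-1.3109, 2.0336)
  lambda* = (3.8067)
  f(x*)   = 14.437

x* = (-1.3109, 2.0336), lambda* = (3.8067)


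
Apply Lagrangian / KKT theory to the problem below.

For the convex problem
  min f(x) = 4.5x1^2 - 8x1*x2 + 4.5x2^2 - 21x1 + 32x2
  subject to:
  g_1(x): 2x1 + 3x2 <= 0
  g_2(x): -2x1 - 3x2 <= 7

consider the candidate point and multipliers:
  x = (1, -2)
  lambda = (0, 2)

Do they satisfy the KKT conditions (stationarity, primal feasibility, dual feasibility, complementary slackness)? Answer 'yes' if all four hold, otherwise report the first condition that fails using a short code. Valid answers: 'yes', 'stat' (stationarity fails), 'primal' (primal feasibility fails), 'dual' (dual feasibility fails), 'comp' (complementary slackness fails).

Gradient of f: grad f(x) = Q x + c = (4, 6)
Constraint values g_i(x) = a_i^T x - b_i:
  g_1((1, -2)) = -4
  g_2((1, -2)) = -3
Stationarity residual: grad f(x) + sum_i lambda_i a_i = (0, 0)
  -> stationarity OK
Primal feasibility (all g_i <= 0): OK
Dual feasibility (all lambda_i >= 0): OK
Complementary slackness (lambda_i * g_i(x) = 0 for all i): FAILS

Verdict: the first failing condition is complementary_slackness -> comp.

comp


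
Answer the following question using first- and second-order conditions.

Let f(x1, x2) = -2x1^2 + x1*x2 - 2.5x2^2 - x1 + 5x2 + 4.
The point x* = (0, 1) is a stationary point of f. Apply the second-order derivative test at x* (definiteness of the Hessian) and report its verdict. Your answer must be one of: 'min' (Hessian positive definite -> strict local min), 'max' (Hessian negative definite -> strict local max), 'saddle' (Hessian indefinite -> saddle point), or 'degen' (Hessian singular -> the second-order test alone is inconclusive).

Compute the Hessian H = grad^2 f:
  H = [[-4, 1], [1, -5]]
Verify stationarity: grad f(x*) = H x* + g = (0, 0).
Eigenvalues of H: -5.618, -3.382.
Both eigenvalues < 0, so H is negative definite -> x* is a strict local max.

max


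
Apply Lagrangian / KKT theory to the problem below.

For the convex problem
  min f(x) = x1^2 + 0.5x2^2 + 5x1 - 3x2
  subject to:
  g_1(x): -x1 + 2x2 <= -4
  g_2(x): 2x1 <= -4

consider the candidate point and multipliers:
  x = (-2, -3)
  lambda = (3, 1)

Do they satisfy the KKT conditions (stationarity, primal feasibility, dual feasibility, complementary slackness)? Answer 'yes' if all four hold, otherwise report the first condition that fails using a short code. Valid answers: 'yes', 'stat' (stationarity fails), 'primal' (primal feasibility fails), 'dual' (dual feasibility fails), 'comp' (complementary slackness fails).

Gradient of f: grad f(x) = Q x + c = (1, -6)
Constraint values g_i(x) = a_i^T x - b_i:
  g_1((-2, -3)) = 0
  g_2((-2, -3)) = 0
Stationarity residual: grad f(x) + sum_i lambda_i a_i = (0, 0)
  -> stationarity OK
Primal feasibility (all g_i <= 0): OK
Dual feasibility (all lambda_i >= 0): OK
Complementary slackness (lambda_i * g_i(x) = 0 for all i): OK

Verdict: yes, KKT holds.

yes


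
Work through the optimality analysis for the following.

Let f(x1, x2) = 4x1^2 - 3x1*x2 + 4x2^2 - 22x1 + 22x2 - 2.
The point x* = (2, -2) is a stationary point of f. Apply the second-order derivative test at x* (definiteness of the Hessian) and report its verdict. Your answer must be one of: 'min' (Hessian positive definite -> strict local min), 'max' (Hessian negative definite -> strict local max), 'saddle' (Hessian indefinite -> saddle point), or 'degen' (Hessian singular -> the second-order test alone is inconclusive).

Compute the Hessian H = grad^2 f:
  H = [[8, -3], [-3, 8]]
Verify stationarity: grad f(x*) = H x* + g = (0, 0).
Eigenvalues of H: 5, 11.
Both eigenvalues > 0, so H is positive definite -> x* is a strict local min.

min


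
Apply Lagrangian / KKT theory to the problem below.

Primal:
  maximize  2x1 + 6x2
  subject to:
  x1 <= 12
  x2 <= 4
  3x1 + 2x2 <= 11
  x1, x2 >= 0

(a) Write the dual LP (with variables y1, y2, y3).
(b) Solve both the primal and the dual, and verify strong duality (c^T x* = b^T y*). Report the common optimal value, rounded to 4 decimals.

The standard primal-dual pair for 'max c^T x s.t. A x <= b, x >= 0' is:
  Dual:  min b^T y  s.t.  A^T y >= c,  y >= 0.

So the dual LP is:
  minimize  12y1 + 4y2 + 11y3
  subject to:
    y1 + 3y3 >= 2
    y2 + 2y3 >= 6
    y1, y2, y3 >= 0

Solving the primal: x* = (1, 4).
  primal value c^T x* = 26.
Solving the dual: y* = (0, 4.6667, 0.6667).
  dual value b^T y* = 26.
Strong duality: c^T x* = b^T y*. Confirmed.

26


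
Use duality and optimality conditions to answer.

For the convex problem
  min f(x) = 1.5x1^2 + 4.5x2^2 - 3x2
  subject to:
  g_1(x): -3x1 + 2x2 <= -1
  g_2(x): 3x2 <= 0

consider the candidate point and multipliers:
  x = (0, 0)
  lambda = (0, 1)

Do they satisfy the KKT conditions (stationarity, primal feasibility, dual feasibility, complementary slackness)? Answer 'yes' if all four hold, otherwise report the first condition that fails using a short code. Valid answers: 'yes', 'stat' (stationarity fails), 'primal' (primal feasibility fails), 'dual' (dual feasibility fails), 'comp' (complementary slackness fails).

Gradient of f: grad f(x) = Q x + c = (0, -3)
Constraint values g_i(x) = a_i^T x - b_i:
  g_1((0, 0)) = 1
  g_2((0, 0)) = 0
Stationarity residual: grad f(x) + sum_i lambda_i a_i = (0, 0)
  -> stationarity OK
Primal feasibility (all g_i <= 0): FAILS
Dual feasibility (all lambda_i >= 0): OK
Complementary slackness (lambda_i * g_i(x) = 0 for all i): OK

Verdict: the first failing condition is primal_feasibility -> primal.

primal


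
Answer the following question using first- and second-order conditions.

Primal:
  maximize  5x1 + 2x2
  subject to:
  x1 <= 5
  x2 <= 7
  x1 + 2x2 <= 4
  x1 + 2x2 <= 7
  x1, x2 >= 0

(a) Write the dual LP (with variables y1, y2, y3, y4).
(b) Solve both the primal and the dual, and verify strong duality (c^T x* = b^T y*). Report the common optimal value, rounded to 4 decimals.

The standard primal-dual pair for 'max c^T x s.t. A x <= b, x >= 0' is:
  Dual:  min b^T y  s.t.  A^T y >= c,  y >= 0.

So the dual LP is:
  minimize  5y1 + 7y2 + 4y3 + 7y4
  subject to:
    y1 + y3 + y4 >= 5
    y2 + 2y3 + 2y4 >= 2
    y1, y2, y3, y4 >= 0

Solving the primal: x* = (4, 0).
  primal value c^T x* = 20.
Solving the dual: y* = (0, 0, 5, 0).
  dual value b^T y* = 20.
Strong duality: c^T x* = b^T y*. Confirmed.

20


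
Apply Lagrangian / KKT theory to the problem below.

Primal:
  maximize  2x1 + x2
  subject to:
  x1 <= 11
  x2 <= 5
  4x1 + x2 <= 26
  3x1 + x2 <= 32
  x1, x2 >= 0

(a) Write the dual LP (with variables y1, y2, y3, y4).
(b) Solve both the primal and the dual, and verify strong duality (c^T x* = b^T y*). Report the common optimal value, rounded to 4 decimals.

The standard primal-dual pair for 'max c^T x s.t. A x <= b, x >= 0' is:
  Dual:  min b^T y  s.t.  A^T y >= c,  y >= 0.

So the dual LP is:
  minimize  11y1 + 5y2 + 26y3 + 32y4
  subject to:
    y1 + 4y3 + 3y4 >= 2
    y2 + y3 + y4 >= 1
    y1, y2, y3, y4 >= 0

Solving the primal: x* = (5.25, 5).
  primal value c^T x* = 15.5.
Solving the dual: y* = (0, 0.5, 0.5, 0).
  dual value b^T y* = 15.5.
Strong duality: c^T x* = b^T y*. Confirmed.

15.5


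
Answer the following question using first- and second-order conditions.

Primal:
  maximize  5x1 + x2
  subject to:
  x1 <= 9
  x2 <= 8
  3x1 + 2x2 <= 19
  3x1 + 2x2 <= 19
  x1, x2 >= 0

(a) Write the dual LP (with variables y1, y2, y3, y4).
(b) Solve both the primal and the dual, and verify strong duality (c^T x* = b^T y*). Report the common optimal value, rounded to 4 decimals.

The standard primal-dual pair for 'max c^T x s.t. A x <= b, x >= 0' is:
  Dual:  min b^T y  s.t.  A^T y >= c,  y >= 0.

So the dual LP is:
  minimize  9y1 + 8y2 + 19y3 + 19y4
  subject to:
    y1 + 3y3 + 3y4 >= 5
    y2 + 2y3 + 2y4 >= 1
    y1, y2, y3, y4 >= 0

Solving the primal: x* = (6.3333, 0).
  primal value c^T x* = 31.6667.
Solving the dual: y* = (0, 0, 1.6667, 0).
  dual value b^T y* = 31.6667.
Strong duality: c^T x* = b^T y*. Confirmed.

31.6667


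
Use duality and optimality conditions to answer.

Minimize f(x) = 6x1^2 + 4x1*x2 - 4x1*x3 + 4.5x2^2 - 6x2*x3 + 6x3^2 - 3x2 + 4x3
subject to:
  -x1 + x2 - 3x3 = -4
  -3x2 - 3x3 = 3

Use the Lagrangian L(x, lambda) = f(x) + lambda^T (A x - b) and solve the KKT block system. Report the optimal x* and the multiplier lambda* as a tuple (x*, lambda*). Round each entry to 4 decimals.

Form the Lagrangian:
  L(x, lambda) = (1/2) x^T Q x + c^T x + lambda^T (A x - b)
Stationarity (grad_x L = 0): Q x + c + A^T lambda = 0.
Primal feasibility: A x = b.

This gives the KKT block system:
  [ Q   A^T ] [ x     ]   [-c ]
  [ A    0  ] [ lambda ] = [ b ]

Solving the linear system:
  x*      = (1.2007, -1.4498, 0.4498)
  lambda* = (6.8097, -2.3783)
  f(x*)   = 20.2612

x* = (1.2007, -1.4498, 0.4498), lambda* = (6.8097, -2.3783)


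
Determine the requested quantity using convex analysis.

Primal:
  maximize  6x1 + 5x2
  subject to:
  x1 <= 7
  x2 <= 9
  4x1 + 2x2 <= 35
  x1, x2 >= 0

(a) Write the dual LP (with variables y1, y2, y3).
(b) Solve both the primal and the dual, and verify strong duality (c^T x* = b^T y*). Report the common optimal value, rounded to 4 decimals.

The standard primal-dual pair for 'max c^T x s.t. A x <= b, x >= 0' is:
  Dual:  min b^T y  s.t.  A^T y >= c,  y >= 0.

So the dual LP is:
  minimize  7y1 + 9y2 + 35y3
  subject to:
    y1 + 4y3 >= 6
    y2 + 2y3 >= 5
    y1, y2, y3 >= 0

Solving the primal: x* = (4.25, 9).
  primal value c^T x* = 70.5.
Solving the dual: y* = (0, 2, 1.5).
  dual value b^T y* = 70.5.
Strong duality: c^T x* = b^T y*. Confirmed.

70.5


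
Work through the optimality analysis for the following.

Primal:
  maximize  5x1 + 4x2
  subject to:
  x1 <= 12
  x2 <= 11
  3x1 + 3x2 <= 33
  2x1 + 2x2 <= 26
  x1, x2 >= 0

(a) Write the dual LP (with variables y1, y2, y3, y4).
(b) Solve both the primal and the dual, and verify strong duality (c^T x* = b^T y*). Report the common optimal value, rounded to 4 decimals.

The standard primal-dual pair for 'max c^T x s.t. A x <= b, x >= 0' is:
  Dual:  min b^T y  s.t.  A^T y >= c,  y >= 0.

So the dual LP is:
  minimize  12y1 + 11y2 + 33y3 + 26y4
  subject to:
    y1 + 3y3 + 2y4 >= 5
    y2 + 3y3 + 2y4 >= 4
    y1, y2, y3, y4 >= 0

Solving the primal: x* = (11, 0).
  primal value c^T x* = 55.
Solving the dual: y* = (0, 0, 1.6667, 0).
  dual value b^T y* = 55.
Strong duality: c^T x* = b^T y*. Confirmed.

55


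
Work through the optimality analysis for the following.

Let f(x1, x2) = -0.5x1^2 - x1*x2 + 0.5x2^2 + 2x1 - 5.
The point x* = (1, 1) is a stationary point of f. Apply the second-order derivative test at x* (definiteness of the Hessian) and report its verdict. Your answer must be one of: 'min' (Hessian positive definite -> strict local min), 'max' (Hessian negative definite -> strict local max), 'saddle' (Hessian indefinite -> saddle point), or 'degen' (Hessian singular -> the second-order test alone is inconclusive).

Compute the Hessian H = grad^2 f:
  H = [[-1, -1], [-1, 1]]
Verify stationarity: grad f(x*) = H x* + g = (0, 0).
Eigenvalues of H: -1.4142, 1.4142.
Eigenvalues have mixed signs, so H is indefinite -> x* is a saddle point.

saddle


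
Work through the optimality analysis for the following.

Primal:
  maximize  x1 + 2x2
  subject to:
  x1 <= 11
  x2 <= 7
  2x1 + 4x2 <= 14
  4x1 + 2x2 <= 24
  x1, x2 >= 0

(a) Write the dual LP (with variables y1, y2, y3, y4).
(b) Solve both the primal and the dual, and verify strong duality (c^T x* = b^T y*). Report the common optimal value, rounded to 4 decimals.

The standard primal-dual pair for 'max c^T x s.t. A x <= b, x >= 0' is:
  Dual:  min b^T y  s.t.  A^T y >= c,  y >= 0.

So the dual LP is:
  minimize  11y1 + 7y2 + 14y3 + 24y4
  subject to:
    y1 + 2y3 + 4y4 >= 1
    y2 + 4y3 + 2y4 >= 2
    y1, y2, y3, y4 >= 0

Solving the primal: x* = (5.6667, 0.6667).
  primal value c^T x* = 7.
Solving the dual: y* = (0, 0, 0.5, 0).
  dual value b^T y* = 7.
Strong duality: c^T x* = b^T y*. Confirmed.

7


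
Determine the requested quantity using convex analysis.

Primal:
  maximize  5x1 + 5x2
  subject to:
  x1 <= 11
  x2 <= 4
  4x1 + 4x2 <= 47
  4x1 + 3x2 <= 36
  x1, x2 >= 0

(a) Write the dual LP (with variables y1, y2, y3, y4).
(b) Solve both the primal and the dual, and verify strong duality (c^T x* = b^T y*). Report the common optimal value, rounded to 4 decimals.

The standard primal-dual pair for 'max c^T x s.t. A x <= b, x >= 0' is:
  Dual:  min b^T y  s.t.  A^T y >= c,  y >= 0.

So the dual LP is:
  minimize  11y1 + 4y2 + 47y3 + 36y4
  subject to:
    y1 + 4y3 + 4y4 >= 5
    y2 + 4y3 + 3y4 >= 5
    y1, y2, y3, y4 >= 0

Solving the primal: x* = (6, 4).
  primal value c^T x* = 50.
Solving the dual: y* = (0, 1.25, 0, 1.25).
  dual value b^T y* = 50.
Strong duality: c^T x* = b^T y*. Confirmed.

50


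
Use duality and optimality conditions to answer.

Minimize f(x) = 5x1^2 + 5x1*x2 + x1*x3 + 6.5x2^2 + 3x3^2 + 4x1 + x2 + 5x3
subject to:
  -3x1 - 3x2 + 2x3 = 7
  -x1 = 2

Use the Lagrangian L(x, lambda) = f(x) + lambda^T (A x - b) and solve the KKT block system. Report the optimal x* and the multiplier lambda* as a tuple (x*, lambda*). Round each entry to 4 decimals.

Form the Lagrangian:
  L(x, lambda) = (1/2) x^T Q x + c^T x + lambda^T (A x - b)
Stationarity (grad_x L = 0): Q x + c + A^T lambda = 0.
Primal feasibility: A x = b.

This gives the KKT block system:
  [ Q   A^T ] [ x     ]   [-c ]
  [ A    0  ] [ lambda ] = [ b ]

Solving the linear system:
  x*      = (-2, 0, 0.5)
  lambda* = (-3, -6.5)
  f(x*)   = 14.25

x* = (-2, 0, 0.5), lambda* = (-3, -6.5)


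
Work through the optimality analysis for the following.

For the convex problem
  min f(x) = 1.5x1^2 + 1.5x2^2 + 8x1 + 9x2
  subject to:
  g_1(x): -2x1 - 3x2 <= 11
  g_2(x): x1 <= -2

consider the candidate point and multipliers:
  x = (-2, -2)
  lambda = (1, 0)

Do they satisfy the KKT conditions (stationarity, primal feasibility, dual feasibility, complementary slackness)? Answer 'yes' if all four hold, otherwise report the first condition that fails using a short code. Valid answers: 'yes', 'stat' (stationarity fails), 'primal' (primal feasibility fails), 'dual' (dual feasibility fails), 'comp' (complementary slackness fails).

Gradient of f: grad f(x) = Q x + c = (2, 3)
Constraint values g_i(x) = a_i^T x - b_i:
  g_1((-2, -2)) = -1
  g_2((-2, -2)) = 0
Stationarity residual: grad f(x) + sum_i lambda_i a_i = (0, 0)
  -> stationarity OK
Primal feasibility (all g_i <= 0): OK
Dual feasibility (all lambda_i >= 0): OK
Complementary slackness (lambda_i * g_i(x) = 0 for all i): FAILS

Verdict: the first failing condition is complementary_slackness -> comp.

comp


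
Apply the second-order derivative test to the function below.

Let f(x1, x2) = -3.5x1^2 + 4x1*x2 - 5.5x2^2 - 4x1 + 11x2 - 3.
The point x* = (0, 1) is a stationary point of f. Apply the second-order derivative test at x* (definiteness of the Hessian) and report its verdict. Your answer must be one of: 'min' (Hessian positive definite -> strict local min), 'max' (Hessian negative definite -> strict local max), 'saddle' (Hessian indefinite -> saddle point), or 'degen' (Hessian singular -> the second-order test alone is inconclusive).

Compute the Hessian H = grad^2 f:
  H = [[-7, 4], [4, -11]]
Verify stationarity: grad f(x*) = H x* + g = (0, 0).
Eigenvalues of H: -13.4721, -4.5279.
Both eigenvalues < 0, so H is negative definite -> x* is a strict local max.

max


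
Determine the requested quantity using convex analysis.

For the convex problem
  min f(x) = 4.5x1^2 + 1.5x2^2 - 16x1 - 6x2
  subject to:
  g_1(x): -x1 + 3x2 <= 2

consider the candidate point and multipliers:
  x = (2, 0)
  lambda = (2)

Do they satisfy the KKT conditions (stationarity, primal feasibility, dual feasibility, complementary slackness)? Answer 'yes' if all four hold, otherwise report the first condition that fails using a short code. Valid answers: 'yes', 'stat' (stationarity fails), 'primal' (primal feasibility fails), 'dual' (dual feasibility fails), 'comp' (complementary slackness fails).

Gradient of f: grad f(x) = Q x + c = (2, -6)
Constraint values g_i(x) = a_i^T x - b_i:
  g_1((2, 0)) = -4
Stationarity residual: grad f(x) + sum_i lambda_i a_i = (0, 0)
  -> stationarity OK
Primal feasibility (all g_i <= 0): OK
Dual feasibility (all lambda_i >= 0): OK
Complementary slackness (lambda_i * g_i(x) = 0 for all i): FAILS

Verdict: the first failing condition is complementary_slackness -> comp.

comp


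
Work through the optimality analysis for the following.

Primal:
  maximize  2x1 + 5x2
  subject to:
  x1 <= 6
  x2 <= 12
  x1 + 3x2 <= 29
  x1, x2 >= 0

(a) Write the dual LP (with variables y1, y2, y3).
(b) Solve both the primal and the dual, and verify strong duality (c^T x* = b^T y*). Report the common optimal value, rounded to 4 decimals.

The standard primal-dual pair for 'max c^T x s.t. A x <= b, x >= 0' is:
  Dual:  min b^T y  s.t.  A^T y >= c,  y >= 0.

So the dual LP is:
  minimize  6y1 + 12y2 + 29y3
  subject to:
    y1 + y3 >= 2
    y2 + 3y3 >= 5
    y1, y2, y3 >= 0

Solving the primal: x* = (6, 7.6667).
  primal value c^T x* = 50.3333.
Solving the dual: y* = (0.3333, 0, 1.6667).
  dual value b^T y* = 50.3333.
Strong duality: c^T x* = b^T y*. Confirmed.

50.3333


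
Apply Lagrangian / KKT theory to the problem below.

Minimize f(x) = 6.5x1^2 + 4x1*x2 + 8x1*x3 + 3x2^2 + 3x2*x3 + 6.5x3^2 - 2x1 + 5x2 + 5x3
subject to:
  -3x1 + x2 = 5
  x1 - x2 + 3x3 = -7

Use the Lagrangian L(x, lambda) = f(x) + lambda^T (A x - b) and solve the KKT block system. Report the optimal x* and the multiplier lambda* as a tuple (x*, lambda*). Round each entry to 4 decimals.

Form the Lagrangian:
  L(x, lambda) = (1/2) x^T Q x + c^T x + lambda^T (A x - b)
Stationarity (grad_x L = 0): Q x + c + A^T lambda = 0.
Primal feasibility: A x = b.

This gives the KKT block system:
  [ Q   A^T ] [ x     ]   [-c ]
  [ A    0  ] [ lambda ] = [ b ]

Solving the linear system:
  x*      = (-0.9981, 2.0056, -1.3321)
  lambda* = (-4.2828, 4.7619)
  f(x*)   = 30.0553

x* = (-0.9981, 2.0056, -1.3321), lambda* = (-4.2828, 4.7619)


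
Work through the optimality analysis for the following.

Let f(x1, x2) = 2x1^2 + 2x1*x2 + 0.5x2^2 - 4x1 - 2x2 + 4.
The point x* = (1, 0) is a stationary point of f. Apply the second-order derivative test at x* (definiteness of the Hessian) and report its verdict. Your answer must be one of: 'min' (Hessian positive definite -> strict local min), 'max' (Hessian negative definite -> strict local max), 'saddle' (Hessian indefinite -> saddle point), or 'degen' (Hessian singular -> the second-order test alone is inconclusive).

Compute the Hessian H = grad^2 f:
  H = [[4, 2], [2, 1]]
Verify stationarity: grad f(x*) = H x* + g = (0, 0).
Eigenvalues of H: 0, 5.
H has a zero eigenvalue (singular; positive semidefinite but not definite), so H is neither positive definite, negative definite, nor indefinite. The second-order test alone is inconclusive -> degen.
(Indeed, f is constant along the null direction of H through x*, so x* is not a strict local extremum.)

degen


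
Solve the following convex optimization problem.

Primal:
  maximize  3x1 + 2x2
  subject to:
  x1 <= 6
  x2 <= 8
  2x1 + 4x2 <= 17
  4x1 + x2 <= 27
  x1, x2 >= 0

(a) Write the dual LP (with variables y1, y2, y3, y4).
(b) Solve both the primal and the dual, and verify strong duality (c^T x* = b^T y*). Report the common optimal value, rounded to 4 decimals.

The standard primal-dual pair for 'max c^T x s.t. A x <= b, x >= 0' is:
  Dual:  min b^T y  s.t.  A^T y >= c,  y >= 0.

So the dual LP is:
  minimize  6y1 + 8y2 + 17y3 + 27y4
  subject to:
    y1 + 2y3 + 4y4 >= 3
    y2 + 4y3 + y4 >= 2
    y1, y2, y3, y4 >= 0

Solving the primal: x* = (6, 1.25).
  primal value c^T x* = 20.5.
Solving the dual: y* = (2, 0, 0.5, 0).
  dual value b^T y* = 20.5.
Strong duality: c^T x* = b^T y*. Confirmed.

20.5


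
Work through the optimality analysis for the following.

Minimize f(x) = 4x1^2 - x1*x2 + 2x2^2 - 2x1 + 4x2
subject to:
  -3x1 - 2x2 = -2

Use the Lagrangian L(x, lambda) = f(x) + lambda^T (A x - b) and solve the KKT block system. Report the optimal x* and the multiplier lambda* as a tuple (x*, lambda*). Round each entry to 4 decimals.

Form the Lagrangian:
  L(x, lambda) = (1/2) x^T Q x + c^T x + lambda^T (A x - b)
Stationarity (grad_x L = 0): Q x + c + A^T lambda = 0.
Primal feasibility: A x = b.

This gives the KKT block system:
  [ Q   A^T ] [ x     ]   [-c ]
  [ A    0  ] [ lambda ] = [ b ]

Solving the linear system:
  x*      = (0.75, -0.125)
  lambda* = (1.375)
  f(x*)   = 0.375

x* = (0.75, -0.125), lambda* = (1.375)


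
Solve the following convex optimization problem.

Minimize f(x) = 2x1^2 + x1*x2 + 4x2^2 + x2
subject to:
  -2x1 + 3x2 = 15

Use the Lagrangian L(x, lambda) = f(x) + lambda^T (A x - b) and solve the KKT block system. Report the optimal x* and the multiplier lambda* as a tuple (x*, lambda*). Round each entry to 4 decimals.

Form the Lagrangian:
  L(x, lambda) = (1/2) x^T Q x + c^T x + lambda^T (A x - b)
Stationarity (grad_x L = 0): Q x + c + A^T lambda = 0.
Primal feasibility: A x = b.

This gives the KKT block system:
  [ Q   A^T ] [ x     ]   [-c ]
  [ A    0  ] [ lambda ] = [ b ]

Solving the linear system:
  x*      = (-3.6375, 2.575)
  lambda* = (-5.9875)
  f(x*)   = 46.1938

x* = (-3.6375, 2.575), lambda* = (-5.9875)


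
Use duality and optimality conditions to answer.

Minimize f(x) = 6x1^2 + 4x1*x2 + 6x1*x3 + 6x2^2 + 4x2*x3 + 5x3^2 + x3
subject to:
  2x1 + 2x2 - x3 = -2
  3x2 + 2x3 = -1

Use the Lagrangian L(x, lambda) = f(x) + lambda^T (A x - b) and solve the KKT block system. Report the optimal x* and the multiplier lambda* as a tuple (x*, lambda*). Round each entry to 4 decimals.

Form the Lagrangian:
  L(x, lambda) = (1/2) x^T Q x + c^T x + lambda^T (A x - b)
Stationarity (grad_x L = 0): Q x + c + A^T lambda = 0.
Primal feasibility: A x = b.

This gives the KKT block system:
  [ Q   A^T ] [ x     ]   [-c ]
  [ A    0  ] [ lambda ] = [ b ]

Solving the linear system:
  x*      = (-0.298, -0.544, 0.316)
  lambda* = (1.9283, 0.8664)
  f(x*)   = 2.5195

x* = (-0.298, -0.544, 0.316), lambda* = (1.9283, 0.8664)


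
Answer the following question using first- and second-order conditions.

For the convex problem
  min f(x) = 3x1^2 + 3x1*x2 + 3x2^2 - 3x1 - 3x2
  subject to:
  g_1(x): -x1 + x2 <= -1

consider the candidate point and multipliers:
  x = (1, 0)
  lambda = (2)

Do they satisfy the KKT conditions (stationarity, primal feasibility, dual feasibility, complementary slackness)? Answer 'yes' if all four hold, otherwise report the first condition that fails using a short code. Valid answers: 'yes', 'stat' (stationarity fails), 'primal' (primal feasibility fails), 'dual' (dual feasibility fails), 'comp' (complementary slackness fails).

Gradient of f: grad f(x) = Q x + c = (3, 0)
Constraint values g_i(x) = a_i^T x - b_i:
  g_1((1, 0)) = 0
Stationarity residual: grad f(x) + sum_i lambda_i a_i = (1, 2)
  -> stationarity FAILS
Primal feasibility (all g_i <= 0): OK
Dual feasibility (all lambda_i >= 0): OK
Complementary slackness (lambda_i * g_i(x) = 0 for all i): OK

Verdict: the first failing condition is stationarity -> stat.

stat


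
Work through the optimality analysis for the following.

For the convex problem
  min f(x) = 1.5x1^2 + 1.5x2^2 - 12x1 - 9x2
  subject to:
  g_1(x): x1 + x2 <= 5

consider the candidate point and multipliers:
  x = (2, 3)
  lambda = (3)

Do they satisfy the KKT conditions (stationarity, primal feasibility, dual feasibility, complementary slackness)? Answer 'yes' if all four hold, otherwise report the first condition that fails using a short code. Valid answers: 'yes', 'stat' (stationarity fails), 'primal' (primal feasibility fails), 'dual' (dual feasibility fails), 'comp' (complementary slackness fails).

Gradient of f: grad f(x) = Q x + c = (-6, 0)
Constraint values g_i(x) = a_i^T x - b_i:
  g_1((2, 3)) = 0
Stationarity residual: grad f(x) + sum_i lambda_i a_i = (-3, 3)
  -> stationarity FAILS
Primal feasibility (all g_i <= 0): OK
Dual feasibility (all lambda_i >= 0): OK
Complementary slackness (lambda_i * g_i(x) = 0 for all i): OK

Verdict: the first failing condition is stationarity -> stat.

stat


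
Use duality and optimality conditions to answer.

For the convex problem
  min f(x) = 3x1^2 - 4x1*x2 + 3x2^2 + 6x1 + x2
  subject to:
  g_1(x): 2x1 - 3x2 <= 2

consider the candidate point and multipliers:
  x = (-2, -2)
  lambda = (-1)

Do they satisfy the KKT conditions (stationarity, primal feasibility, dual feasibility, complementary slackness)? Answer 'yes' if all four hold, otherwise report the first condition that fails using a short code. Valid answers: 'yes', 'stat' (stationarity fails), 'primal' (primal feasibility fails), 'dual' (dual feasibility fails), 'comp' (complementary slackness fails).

Gradient of f: grad f(x) = Q x + c = (2, -3)
Constraint values g_i(x) = a_i^T x - b_i:
  g_1((-2, -2)) = 0
Stationarity residual: grad f(x) + sum_i lambda_i a_i = (0, 0)
  -> stationarity OK
Primal feasibility (all g_i <= 0): OK
Dual feasibility (all lambda_i >= 0): FAILS
Complementary slackness (lambda_i * g_i(x) = 0 for all i): OK

Verdict: the first failing condition is dual_feasibility -> dual.

dual


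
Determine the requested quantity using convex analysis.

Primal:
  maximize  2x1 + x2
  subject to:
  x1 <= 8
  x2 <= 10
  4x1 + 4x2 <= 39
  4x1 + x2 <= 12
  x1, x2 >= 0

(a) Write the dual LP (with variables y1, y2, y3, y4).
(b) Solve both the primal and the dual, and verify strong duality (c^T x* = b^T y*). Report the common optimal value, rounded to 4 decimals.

The standard primal-dual pair for 'max c^T x s.t. A x <= b, x >= 0' is:
  Dual:  min b^T y  s.t.  A^T y >= c,  y >= 0.

So the dual LP is:
  minimize  8y1 + 10y2 + 39y3 + 12y4
  subject to:
    y1 + 4y3 + 4y4 >= 2
    y2 + 4y3 + y4 >= 1
    y1, y2, y3, y4 >= 0

Solving the primal: x* = (0.75, 9).
  primal value c^T x* = 10.5.
Solving the dual: y* = (0, 0, 0.1667, 0.3333).
  dual value b^T y* = 10.5.
Strong duality: c^T x* = b^T y*. Confirmed.

10.5


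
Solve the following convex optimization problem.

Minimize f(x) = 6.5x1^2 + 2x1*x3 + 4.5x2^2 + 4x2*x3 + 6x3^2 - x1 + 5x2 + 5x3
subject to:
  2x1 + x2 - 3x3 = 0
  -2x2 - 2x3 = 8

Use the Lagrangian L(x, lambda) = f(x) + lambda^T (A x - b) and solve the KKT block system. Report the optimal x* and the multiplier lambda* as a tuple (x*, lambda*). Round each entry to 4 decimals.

Form the Lagrangian:
  L(x, lambda) = (1/2) x^T Q x + c^T x + lambda^T (A x - b)
Stationarity (grad_x L = 0): Q x + c + A^T lambda = 0.
Primal feasibility: A x = b.

This gives the KKT block system:
  [ Q   A^T ] [ x     ]   [-c ]
  [ A    0  ] [ lambda ] = [ b ]

Solving the linear system:
  x*      = (-0.0274, -2.9863, -1.0137)
  lambda* = (1.6918, -12.1199)
  f(x*)   = 38.4932

x* = (-0.0274, -2.9863, -1.0137), lambda* = (1.6918, -12.1199)


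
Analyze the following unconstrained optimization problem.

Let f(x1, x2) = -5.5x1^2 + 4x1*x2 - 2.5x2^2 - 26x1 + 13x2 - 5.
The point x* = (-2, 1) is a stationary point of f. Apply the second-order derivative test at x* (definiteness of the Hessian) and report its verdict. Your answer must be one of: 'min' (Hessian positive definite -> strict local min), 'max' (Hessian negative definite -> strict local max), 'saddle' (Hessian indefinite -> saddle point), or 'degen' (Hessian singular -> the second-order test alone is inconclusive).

Compute the Hessian H = grad^2 f:
  H = [[-11, 4], [4, -5]]
Verify stationarity: grad f(x*) = H x* + g = (0, 0).
Eigenvalues of H: -13, -3.
Both eigenvalues < 0, so H is negative definite -> x* is a strict local max.

max


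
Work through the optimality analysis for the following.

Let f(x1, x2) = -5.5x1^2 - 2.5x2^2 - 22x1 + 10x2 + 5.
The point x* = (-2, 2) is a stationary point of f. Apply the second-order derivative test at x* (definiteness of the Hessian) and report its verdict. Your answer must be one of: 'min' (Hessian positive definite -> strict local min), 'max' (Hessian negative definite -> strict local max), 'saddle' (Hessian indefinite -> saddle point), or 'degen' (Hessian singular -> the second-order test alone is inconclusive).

Compute the Hessian H = grad^2 f:
  H = [[-11, 0], [0, -5]]
Verify stationarity: grad f(x*) = H x* + g = (0, 0).
Eigenvalues of H: -11, -5.
Both eigenvalues < 0, so H is negative definite -> x* is a strict local max.

max


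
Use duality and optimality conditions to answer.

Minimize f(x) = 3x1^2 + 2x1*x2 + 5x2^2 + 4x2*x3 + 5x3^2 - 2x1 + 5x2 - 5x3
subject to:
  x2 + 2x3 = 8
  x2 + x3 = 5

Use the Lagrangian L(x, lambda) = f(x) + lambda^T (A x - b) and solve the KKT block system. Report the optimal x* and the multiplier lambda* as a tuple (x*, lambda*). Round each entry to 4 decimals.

Form the Lagrangian:
  L(x, lambda) = (1/2) x^T Q x + c^T x + lambda^T (A x - b)
Stationarity (grad_x L = 0): Q x + c + A^T lambda = 0.
Primal feasibility: A x = b.

This gives the KKT block system:
  [ Q   A^T ] [ x     ]   [-c ]
  [ A    0  ] [ lambda ] = [ b ]

Solving the linear system:
  x*      = (-0.3333, 2, 3)
  lambda* = (3.3333, -39.6667)
  f(x*)   = 83.6667

x* = (-0.3333, 2, 3), lambda* = (3.3333, -39.6667)


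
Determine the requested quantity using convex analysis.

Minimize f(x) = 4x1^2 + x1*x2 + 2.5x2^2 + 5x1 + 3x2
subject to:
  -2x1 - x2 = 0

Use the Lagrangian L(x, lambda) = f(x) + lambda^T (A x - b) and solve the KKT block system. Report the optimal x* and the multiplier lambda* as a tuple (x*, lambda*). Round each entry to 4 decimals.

Form the Lagrangian:
  L(x, lambda) = (1/2) x^T Q x + c^T x + lambda^T (A x - b)
Stationarity (grad_x L = 0): Q x + c + A^T lambda = 0.
Primal feasibility: A x = b.

This gives the KKT block system:
  [ Q   A^T ] [ x     ]   [-c ]
  [ A    0  ] [ lambda ] = [ b ]

Solving the linear system:
  x*      = (0.0417, -0.0833)
  lambda* = (2.625)
  f(x*)   = -0.0208

x* = (0.0417, -0.0833), lambda* = (2.625)


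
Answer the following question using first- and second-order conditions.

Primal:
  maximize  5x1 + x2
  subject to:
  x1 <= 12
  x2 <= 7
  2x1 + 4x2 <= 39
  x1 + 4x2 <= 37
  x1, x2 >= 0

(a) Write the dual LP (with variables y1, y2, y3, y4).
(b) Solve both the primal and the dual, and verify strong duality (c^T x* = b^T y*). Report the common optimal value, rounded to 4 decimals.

The standard primal-dual pair for 'max c^T x s.t. A x <= b, x >= 0' is:
  Dual:  min b^T y  s.t.  A^T y >= c,  y >= 0.

So the dual LP is:
  minimize  12y1 + 7y2 + 39y3 + 37y4
  subject to:
    y1 + 2y3 + y4 >= 5
    y2 + 4y3 + 4y4 >= 1
    y1, y2, y3, y4 >= 0

Solving the primal: x* = (12, 3.75).
  primal value c^T x* = 63.75.
Solving the dual: y* = (4.5, 0, 0.25, 0).
  dual value b^T y* = 63.75.
Strong duality: c^T x* = b^T y*. Confirmed.

63.75


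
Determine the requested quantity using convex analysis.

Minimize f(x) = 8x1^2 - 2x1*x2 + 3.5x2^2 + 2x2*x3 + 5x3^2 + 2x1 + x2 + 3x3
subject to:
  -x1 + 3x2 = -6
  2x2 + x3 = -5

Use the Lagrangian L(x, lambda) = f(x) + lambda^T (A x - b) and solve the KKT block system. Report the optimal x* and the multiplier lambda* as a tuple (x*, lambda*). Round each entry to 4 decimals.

Form the Lagrangian:
  L(x, lambda) = (1/2) x^T Q x + c^T x + lambda^T (A x - b)
Stationarity (grad_x L = 0): Q x + c + A^T lambda = 0.
Primal feasibility: A x = b.

This gives the KKT block system:
  [ Q   A^T ] [ x     ]   [-c ]
  [ A    0  ] [ lambda ] = [ b ]

Solving the linear system:
  x*      = (-0.4386, -2.1462, -0.7076)
  lambda* = (-0.7251, 8.3684)
  f(x*)   = 16.1725

x* = (-0.4386, -2.1462, -0.7076), lambda* = (-0.7251, 8.3684)


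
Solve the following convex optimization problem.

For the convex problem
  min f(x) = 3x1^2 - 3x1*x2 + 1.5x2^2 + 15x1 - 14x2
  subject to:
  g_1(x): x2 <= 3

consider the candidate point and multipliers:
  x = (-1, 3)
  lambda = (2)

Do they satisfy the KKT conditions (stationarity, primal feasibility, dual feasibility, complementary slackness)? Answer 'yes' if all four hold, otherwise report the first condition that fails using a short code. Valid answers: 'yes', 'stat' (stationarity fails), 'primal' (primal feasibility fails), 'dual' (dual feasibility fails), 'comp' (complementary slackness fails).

Gradient of f: grad f(x) = Q x + c = (0, -2)
Constraint values g_i(x) = a_i^T x - b_i:
  g_1((-1, 3)) = 0
Stationarity residual: grad f(x) + sum_i lambda_i a_i = (0, 0)
  -> stationarity OK
Primal feasibility (all g_i <= 0): OK
Dual feasibility (all lambda_i >= 0): OK
Complementary slackness (lambda_i * g_i(x) = 0 for all i): OK

Verdict: yes, KKT holds.

yes


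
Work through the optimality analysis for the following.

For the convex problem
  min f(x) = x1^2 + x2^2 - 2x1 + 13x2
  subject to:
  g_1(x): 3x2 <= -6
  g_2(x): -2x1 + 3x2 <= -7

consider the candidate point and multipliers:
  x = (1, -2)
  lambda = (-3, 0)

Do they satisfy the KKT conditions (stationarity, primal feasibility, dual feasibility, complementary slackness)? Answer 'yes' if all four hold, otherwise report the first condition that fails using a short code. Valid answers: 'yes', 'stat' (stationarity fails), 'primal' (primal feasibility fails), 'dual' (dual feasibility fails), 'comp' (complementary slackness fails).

Gradient of f: grad f(x) = Q x + c = (0, 9)
Constraint values g_i(x) = a_i^T x - b_i:
  g_1((1, -2)) = 0
  g_2((1, -2)) = -1
Stationarity residual: grad f(x) + sum_i lambda_i a_i = (0, 0)
  -> stationarity OK
Primal feasibility (all g_i <= 0): OK
Dual feasibility (all lambda_i >= 0): FAILS
Complementary slackness (lambda_i * g_i(x) = 0 for all i): OK

Verdict: the first failing condition is dual_feasibility -> dual.

dual


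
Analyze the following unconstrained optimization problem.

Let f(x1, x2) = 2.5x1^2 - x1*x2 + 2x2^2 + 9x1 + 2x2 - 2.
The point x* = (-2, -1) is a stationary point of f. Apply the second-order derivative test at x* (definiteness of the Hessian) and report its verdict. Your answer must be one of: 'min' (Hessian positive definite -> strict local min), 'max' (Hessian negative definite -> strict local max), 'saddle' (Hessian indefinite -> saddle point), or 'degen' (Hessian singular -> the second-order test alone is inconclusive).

Compute the Hessian H = grad^2 f:
  H = [[5, -1], [-1, 4]]
Verify stationarity: grad f(x*) = H x* + g = (0, 0).
Eigenvalues of H: 3.382, 5.618.
Both eigenvalues > 0, so H is positive definite -> x* is a strict local min.

min


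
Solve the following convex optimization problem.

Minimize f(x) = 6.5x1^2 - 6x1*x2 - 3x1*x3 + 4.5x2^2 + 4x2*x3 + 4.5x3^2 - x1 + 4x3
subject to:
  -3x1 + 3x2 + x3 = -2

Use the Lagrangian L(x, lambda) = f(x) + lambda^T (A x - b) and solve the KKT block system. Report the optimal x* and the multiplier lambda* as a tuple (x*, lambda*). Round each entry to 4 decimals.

Form the Lagrangian:
  L(x, lambda) = (1/2) x^T Q x + c^T x + lambda^T (A x - b)
Stationarity (grad_x L = 0): Q x + c + A^T lambda = 0.
Primal feasibility: A x = b.

This gives the KKT block system:
  [ Q   A^T ] [ x     ]   [-c ]
  [ A    0  ] [ lambda ] = [ b ]

Solving the linear system:
  x*      = (0.3, -0.2152, -0.4545)
  lambda* = (1.8515)
  f(x*)   = 0.7924

x* = (0.3, -0.2152, -0.4545), lambda* = (1.8515)


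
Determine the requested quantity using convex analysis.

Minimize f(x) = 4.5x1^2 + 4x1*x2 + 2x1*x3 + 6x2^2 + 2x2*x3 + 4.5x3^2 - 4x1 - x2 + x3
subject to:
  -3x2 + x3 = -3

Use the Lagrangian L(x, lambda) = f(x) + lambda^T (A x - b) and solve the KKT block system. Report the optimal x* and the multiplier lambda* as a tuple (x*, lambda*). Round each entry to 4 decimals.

Form the Lagrangian:
  L(x, lambda) = (1/2) x^T Q x + c^T x + lambda^T (A x - b)
Stationarity (grad_x L = 0): Q x + c + A^T lambda = 0.
Primal feasibility: A x = b.

This gives the KKT block system:
  [ Q   A^T ] [ x     ]   [-c ]
  [ A    0  ] [ lambda ] = [ b ]

Solving the linear system:
  x*      = (0.2367, 0.787, -0.6391)
  lambda* = (2.7041)
  f(x*)   = 2.8698

x* = (0.2367, 0.787, -0.6391), lambda* = (2.7041)


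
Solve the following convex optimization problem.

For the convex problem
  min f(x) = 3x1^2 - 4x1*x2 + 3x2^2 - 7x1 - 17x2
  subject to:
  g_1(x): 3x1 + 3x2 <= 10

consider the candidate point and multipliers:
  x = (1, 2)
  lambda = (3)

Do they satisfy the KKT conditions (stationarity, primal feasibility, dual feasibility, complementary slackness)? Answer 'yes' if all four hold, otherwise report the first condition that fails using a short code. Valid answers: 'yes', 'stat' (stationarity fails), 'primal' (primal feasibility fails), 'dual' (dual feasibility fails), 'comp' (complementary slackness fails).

Gradient of f: grad f(x) = Q x + c = (-9, -9)
Constraint values g_i(x) = a_i^T x - b_i:
  g_1((1, 2)) = -1
Stationarity residual: grad f(x) + sum_i lambda_i a_i = (0, 0)
  -> stationarity OK
Primal feasibility (all g_i <= 0): OK
Dual feasibility (all lambda_i >= 0): OK
Complementary slackness (lambda_i * g_i(x) = 0 for all i): FAILS

Verdict: the first failing condition is complementary_slackness -> comp.

comp
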